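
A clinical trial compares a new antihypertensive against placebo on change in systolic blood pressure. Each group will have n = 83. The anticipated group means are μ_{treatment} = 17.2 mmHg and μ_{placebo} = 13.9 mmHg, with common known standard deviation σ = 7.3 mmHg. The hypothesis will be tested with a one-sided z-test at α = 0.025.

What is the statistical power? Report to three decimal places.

Power ≈ 0.830

Standardized effect: d = |μ_{treatment} − μ_{placebo}| / σ = |17.2 − 13.9| / 7.3 = 0.4521
Noncentrality parameter: λ = d·√(n/2) = 0.4521 × √(83/2) = 2.9122
One-sided α = 0.025 → critical value z_{0.025} = 1.960.
Power = Φ(λ − 1.960) = Φ(0.952) = 0.8295.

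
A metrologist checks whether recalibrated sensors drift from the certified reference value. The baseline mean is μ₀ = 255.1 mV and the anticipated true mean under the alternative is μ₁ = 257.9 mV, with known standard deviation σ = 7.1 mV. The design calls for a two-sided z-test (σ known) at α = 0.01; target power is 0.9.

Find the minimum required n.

n = 96

Standardized effect: d = |μ₁ − μ₀| / σ = |257.9 − 255.1| / 7.1 = 0.3944
For power 0.9 need Φ(δ − z_{0.005}) = 0.9, so δ = z_{0.005} + z_{0.10} = 2.576 + 1.282 = 3.857.
(The Φ(−δ − z_{α/2}) term is vanishingly small for δ > 0 and is dropped in the standard sample-size formula.)
δ = d·√n ⇒ n = (δ/d)² = (3.857 / 0.3944)² = 95.67.
Round up to the next whole unit.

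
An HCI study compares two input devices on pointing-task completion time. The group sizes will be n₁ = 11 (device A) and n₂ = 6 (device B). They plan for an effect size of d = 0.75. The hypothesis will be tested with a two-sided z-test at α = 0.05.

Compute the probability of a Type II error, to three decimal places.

Noncentrality parameter: δ = d / √(1/n₁ + 1/n₂) = 0.75 / √(1/11 + 1/6) = 1.4778
Critical value for a two-sided test at α = 0.05: z_{α/2} = 1.960.
Power = Φ(δ − 1.960) + Φ(−δ − 1.960) = Φ(-0.482) + Φ(-3.438) = 0.3148 + 0.0003 = 0.3151.
Type II error: β = 1 − power = 1 − 0.3151 = 0.6849.

β ≈ 0.685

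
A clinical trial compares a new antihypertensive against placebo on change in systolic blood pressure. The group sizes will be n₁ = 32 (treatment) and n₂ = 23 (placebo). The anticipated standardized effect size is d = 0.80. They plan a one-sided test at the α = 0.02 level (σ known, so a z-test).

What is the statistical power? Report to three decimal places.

Power ≈ 0.809

Noncentrality parameter: δ = d / √(1/n₁ + 1/n₂) = 0.80 / √(1/32 + 1/23) = 2.9265
One-sided α = 0.02 → critical value z_{0.02} = 2.054.
Power = P(Z > 2.054 − δ) = Φ(0.873) = 0.8086.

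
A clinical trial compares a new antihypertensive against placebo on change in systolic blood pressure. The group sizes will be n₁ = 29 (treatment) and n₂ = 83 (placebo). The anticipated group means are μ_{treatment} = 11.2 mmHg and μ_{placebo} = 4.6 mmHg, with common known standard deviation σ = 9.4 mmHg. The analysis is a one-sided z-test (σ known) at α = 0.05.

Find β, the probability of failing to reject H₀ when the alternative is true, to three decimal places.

β ≈ 0.054

Standardized effect: d = |μ_{treatment} − μ_{placebo}| / σ = |11.2 − 4.6| / 9.4 = 0.7021
Noncentrality parameter: δ = d / √(1/n₁ + 1/n₂) = 0.7021 / √(1/29 + 1/83) = 3.2550
One-sided α = 0.05 → critical value z_{0.05} = 1.645.
Power = Φ(δ − 1.645) = Φ(1.610) = 0.9463.
Type II error: β = 1 − power = 1 − 0.9463 = 0.0537.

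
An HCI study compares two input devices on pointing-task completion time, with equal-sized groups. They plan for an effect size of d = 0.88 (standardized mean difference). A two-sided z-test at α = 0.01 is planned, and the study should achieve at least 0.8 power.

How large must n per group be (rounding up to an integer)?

n = 31 per group

For power 0.8 need Φ(δ − z_{0.005}) = 0.8, so δ = z_{0.005} + z_{0.20} = 2.576 + 0.842 = 3.417.
(For δ > 0 the lower-tail rejection region contributes negligibly to power, so the one-term inversion is standard.)
δ = d·√(n/2) ⇒ n = 2(δ/d)² = 2 × (3.417 / 0.88)² = 30.16.
Rounding up, n = 31 per group.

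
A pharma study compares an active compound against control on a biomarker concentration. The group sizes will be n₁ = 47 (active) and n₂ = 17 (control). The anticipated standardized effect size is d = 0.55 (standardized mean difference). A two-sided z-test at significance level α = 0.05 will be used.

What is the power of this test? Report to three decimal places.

Power ≈ 0.493

Noncentrality parameter: λ = d / √(1/n₁ + 1/n₂) = 0.55 / √(1/47 + 1/17) = 1.9433
Two-sided α = 0.05 → critical value z_{0.025} = 1.960.
Power = Φ(λ − 1.960) + Φ(−λ − 1.960) = Φ(-0.017) + Φ(-3.903) = 0.4934 + 0.0000 = 0.4934.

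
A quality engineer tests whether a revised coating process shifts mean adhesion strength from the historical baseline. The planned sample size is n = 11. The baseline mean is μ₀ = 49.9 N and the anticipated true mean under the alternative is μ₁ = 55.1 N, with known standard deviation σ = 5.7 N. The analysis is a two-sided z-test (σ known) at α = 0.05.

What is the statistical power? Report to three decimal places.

Power ≈ 0.857

Standardized effect: d = |μ₁ − μ₀| / σ = |55.1 − 49.9| / 5.7 = 0.9123
Noncentrality parameter: δ = d·√n = 0.9123 × √11 = 3.0257
Critical value for a two-sided test at α = 0.05: z_{α/2} = 1.960.
Power = Φ(δ − 1.960) + Φ(−δ − 1.960) = Φ(1.066) + Φ(-4.986) = 0.8567 + 0.0000 = 0.8567.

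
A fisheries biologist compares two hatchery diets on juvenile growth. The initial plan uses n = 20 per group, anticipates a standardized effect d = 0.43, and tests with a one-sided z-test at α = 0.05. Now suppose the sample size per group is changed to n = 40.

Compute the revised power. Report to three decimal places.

With n = 40 per group: δ = d·√(n/2) = 0.43 × √(40/2) = 1.9230. Critical value z_{0.05} = 1.645.
Revised power = Φ(δ − 1.645) = Φ(0.278) = 0.6096.

Power ≈ 0.610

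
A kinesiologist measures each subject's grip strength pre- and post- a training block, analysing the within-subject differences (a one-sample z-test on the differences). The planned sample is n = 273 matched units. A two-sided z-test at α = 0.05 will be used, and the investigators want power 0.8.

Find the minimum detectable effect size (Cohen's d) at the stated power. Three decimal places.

d ≈ 0.170

Required noncentrality: δ = z_{0.025} + z_{0.20} = 1.960 + 0.842 = 2.802.
(Lower-tail contribution to power is negligible for δ > 0.)
δ = d·√n ⇒ d = δ/√n = 2.802/√273 = 0.1696.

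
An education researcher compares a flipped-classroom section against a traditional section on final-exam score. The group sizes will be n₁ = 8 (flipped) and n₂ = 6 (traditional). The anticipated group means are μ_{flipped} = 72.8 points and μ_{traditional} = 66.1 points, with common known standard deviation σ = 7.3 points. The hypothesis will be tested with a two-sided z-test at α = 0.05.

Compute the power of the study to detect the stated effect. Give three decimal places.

Power ≈ 0.397

Standardized effect: d = |μ_{flipped} − μ_{traditional}| / σ = |72.8 − 66.1| / 7.3 = 0.9178
Noncentrality parameter: δ = d / √(1/n₁ + 1/n₂) = 0.9178 / √(1/8 + 1/6) = 1.6995
Two-sided α = 0.05 → critical value z_{0.025} = 1.960.
Power = Φ(δ − 1.960) + Φ(−δ − 1.960) = Φ(-0.261) + Φ(-3.659) = 0.3972 + 0.0001 = 0.3974.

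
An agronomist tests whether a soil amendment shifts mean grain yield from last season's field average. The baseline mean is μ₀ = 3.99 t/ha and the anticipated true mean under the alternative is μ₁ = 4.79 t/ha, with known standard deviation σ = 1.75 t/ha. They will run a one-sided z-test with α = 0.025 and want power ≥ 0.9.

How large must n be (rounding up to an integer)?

n = 51

Standardized effect: d = |μ₁ − μ₀| / σ = |4.79 − 3.99| / 1.75 = 0.4571
For power 0.9 need Φ(δ − z_{0.025}) = 0.9, so δ = z_{0.025} + z_{0.10} = 1.960 + 1.282 = 3.242.
δ = d·√n ⇒ n = (δ/d)² = (3.242 / 0.4571)² = 50.28.
Rounding up, n = 51.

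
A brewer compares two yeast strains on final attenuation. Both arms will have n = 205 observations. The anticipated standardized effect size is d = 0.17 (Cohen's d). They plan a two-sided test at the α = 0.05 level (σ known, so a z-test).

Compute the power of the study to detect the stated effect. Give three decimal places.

Noncentrality parameter: λ = d·√(n/2) = 0.17 × √(205/2) = 1.7211
Critical value for a two-sided test at α = 0.05: z_{α/2} = 1.960.
Power = Φ(λ − 1.960) + Φ(−λ − 1.960) = Φ(-0.239) + Φ(-3.681) = 0.4056 + 0.0001 = 0.4057.

Power ≈ 0.406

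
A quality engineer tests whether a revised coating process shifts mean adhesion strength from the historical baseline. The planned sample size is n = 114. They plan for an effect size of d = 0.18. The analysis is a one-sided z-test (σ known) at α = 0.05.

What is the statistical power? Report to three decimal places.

Noncentrality parameter: λ = d·√n = 0.18 × √114 = 1.9219
Critical value for a one-sided test at α = 0.05: z_α = 1.645.
Power = Φ(λ − 1.645) = Φ(0.277) = 0.6091.

Power ≈ 0.609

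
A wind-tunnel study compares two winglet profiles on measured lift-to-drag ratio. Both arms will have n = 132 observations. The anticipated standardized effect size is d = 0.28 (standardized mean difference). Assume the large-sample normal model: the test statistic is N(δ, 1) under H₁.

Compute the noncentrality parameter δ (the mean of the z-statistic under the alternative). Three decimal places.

δ = d·√(n/2) = 0.28 × √(132/2) = 2.2747

δ ≈ 2.275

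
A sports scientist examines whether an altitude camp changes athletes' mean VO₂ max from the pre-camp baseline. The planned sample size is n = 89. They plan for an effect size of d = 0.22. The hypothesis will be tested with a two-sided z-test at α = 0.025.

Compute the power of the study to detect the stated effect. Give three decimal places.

Noncentrality parameter: δ = d·√n = 0.22 × √89 = 2.0755
Critical value for a two-sided test at α = 0.025: z_{α/2} = 2.241.
Power = Φ(δ − 2.241) + Φ(−δ − 2.241) = Φ(-0.166) + Φ(-4.317) = 0.4341 + 0.0000 = 0.4341.

Power ≈ 0.434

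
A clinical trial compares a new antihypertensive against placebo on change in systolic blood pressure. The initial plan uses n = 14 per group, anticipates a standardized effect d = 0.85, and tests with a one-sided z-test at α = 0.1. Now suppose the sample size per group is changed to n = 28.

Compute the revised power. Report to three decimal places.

With n = 28 per group: δ = d·√(n/2) = 0.85 × √(28/2) = 3.1804. Critical value z_{0.1} = 1.282.
Revised power = P(Z > 1.282 − δ) = Φ(1.899) = 0.9712.

Power ≈ 0.971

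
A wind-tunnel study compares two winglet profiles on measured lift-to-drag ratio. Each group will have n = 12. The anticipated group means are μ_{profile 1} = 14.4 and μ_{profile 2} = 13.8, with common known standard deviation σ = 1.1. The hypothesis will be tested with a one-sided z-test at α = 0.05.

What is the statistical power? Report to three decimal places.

Power ≈ 0.379

Standardized effect: d = |μ_{profile 1} − μ_{profile 2}| / σ = |14.4 − 13.8| / 1.1 = 0.5455
Noncentrality parameter: δ = d·√(n/2) = 0.5455 × √(12/2) = 1.3361
Critical value for a one-sided test at α = 0.05: z_α = 1.645.
Power = Φ(δ − 1.645) = Φ(-0.309) = 0.3787.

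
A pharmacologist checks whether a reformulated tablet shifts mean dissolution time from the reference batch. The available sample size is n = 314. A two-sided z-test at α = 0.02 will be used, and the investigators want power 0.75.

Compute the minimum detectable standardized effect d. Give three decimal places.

d ≈ 0.169

Need Φ(δ − 2.326) = 0.75, so δ = 2.326 + 0.674 = 3.001.
(Lower-tail contribution to power is negligible for δ > 0.)
δ = d·√n ⇒ d = δ/√n = 3.001/√314 = 0.1693.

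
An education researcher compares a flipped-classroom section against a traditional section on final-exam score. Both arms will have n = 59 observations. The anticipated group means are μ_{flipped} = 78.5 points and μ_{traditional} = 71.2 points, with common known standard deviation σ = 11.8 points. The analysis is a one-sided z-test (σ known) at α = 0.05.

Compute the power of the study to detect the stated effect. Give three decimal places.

Power ≈ 0.957

Standardized effect: d = |μ_{flipped} − μ_{traditional}| / σ = |78.5 − 71.2| / 11.8 = 0.6186
Noncentrality parameter: δ = d·√(n/2) = 0.6186 × √(59/2) = 3.3601
One-sided α = 0.05 → critical value z_{0.05} = 1.645.
Power = P(Z > 1.645 − δ) = Φ(1.715) = 0.9568.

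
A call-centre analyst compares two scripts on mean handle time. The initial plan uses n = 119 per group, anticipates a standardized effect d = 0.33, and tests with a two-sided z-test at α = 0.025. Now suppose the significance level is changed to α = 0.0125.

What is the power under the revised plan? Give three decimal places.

δ = d·√(n/2) = 0.33 × √(119/2) = 2.5455 (unchanged). New critical value: z_{0.0063} = 2.498.
Revised power = Φ(δ − 2.498) + Φ(−δ − 2.498) = Φ(0.048) + Φ(-5.043) = 0.5191 + 0.0000 = 0.5191.

Power ≈ 0.519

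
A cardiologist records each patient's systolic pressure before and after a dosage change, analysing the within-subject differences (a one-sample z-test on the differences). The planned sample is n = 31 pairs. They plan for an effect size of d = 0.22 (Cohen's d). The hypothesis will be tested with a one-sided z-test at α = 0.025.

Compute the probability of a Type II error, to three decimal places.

Noncentrality parameter: δ = d·√n = 0.22 × √31 = 1.2249
One-sided α = 0.025 → critical value z_{0.025} = 1.960.
Power = P(Z > 1.960 − δ) = Φ(-0.735) = 0.2312.
Type II error: β = 1 − power = 1 − 0.2312 = 0.7688.

β ≈ 0.769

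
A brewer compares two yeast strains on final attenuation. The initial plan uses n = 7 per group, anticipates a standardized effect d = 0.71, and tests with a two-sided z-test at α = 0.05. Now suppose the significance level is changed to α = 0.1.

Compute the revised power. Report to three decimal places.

Power ≈ 0.377

δ = d·√(n/2) = 0.71 × √(7/2) = 1.3283 (unchanged). New critical value: z_{0.05} = 1.645.
Revised power = Φ(δ − 1.645) + Φ(−δ − 1.645) = Φ(-0.317) + Φ(-2.973) = 0.3758 + 0.0015 = 0.3773.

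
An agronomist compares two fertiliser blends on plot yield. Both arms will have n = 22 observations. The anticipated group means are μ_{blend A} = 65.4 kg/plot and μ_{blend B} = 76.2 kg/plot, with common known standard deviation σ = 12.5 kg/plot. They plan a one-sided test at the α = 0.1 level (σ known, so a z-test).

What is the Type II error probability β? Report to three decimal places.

Standardized effect: d = |μ_{blend A} − μ_{blend B}| / σ = |65.4 − 76.2| / 12.5 = 0.8640
Noncentrality parameter: δ = d·√(n/2) = 0.8640 × √(22/2) = 2.8656
One-sided α = 0.1 → critical value z_{0.1} = 1.282.
Power = Φ(δ − 1.282) = Φ(1.584) = 0.9434.
Type II error: β = 1 − power = 1 − 0.9434 = 0.0566.

β ≈ 0.057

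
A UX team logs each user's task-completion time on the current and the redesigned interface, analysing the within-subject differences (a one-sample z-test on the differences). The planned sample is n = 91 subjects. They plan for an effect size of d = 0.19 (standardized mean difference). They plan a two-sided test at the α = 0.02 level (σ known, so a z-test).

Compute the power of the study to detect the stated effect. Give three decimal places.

Power ≈ 0.304

Noncentrality parameter: δ = d·√n = 0.19 × √91 = 1.8125
Critical value for a two-sided test at α = 0.02: z_{α/2} = 2.326.
Power = Φ(δ − 2.326) + Φ(−δ − 2.326) = Φ(-0.514) + Φ(-4.139) = 0.3037 + 0.0000 = 0.3037.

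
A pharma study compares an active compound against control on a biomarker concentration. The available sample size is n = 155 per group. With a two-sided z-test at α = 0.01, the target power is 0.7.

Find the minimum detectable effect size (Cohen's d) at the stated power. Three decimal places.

Need Φ(δ − 2.576) = 0.7, so δ = 2.576 + 0.524 = 3.100.
(The second rejection-region term Φ(−δ − z_{α/2}) is negligible and dropped.)
δ = d·√(n/2) ⇒ d = δ/√(n/2) = 3.100/√(155/2) = 0.3522.

d ≈ 0.352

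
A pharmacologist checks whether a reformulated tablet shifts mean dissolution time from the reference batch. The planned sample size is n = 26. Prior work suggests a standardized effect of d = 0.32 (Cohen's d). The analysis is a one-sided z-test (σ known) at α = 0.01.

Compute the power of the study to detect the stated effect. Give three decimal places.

Power ≈ 0.244

Noncentrality parameter: δ = d·√n = 0.32 × √26 = 1.6317
One-sided α = 0.01 → critical value z_{0.01} = 2.326.
Power = Φ(δ − 2.326) = Φ(-0.695) = 0.2436.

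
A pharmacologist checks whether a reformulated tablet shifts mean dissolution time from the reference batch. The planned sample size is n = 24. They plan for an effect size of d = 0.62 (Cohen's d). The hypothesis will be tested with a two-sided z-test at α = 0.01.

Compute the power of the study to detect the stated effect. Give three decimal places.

Power ≈ 0.678

Noncentrality parameter: δ = d·√n = 0.62 × √24 = 3.0374
Critical value for a two-sided test at α = 0.01: z_{α/2} = 2.576.
Power = Φ(δ − 2.576) + Φ(−δ − 2.576) = Φ(0.462) + Φ(-5.613) = 0.6778 + 0.0000 = 0.6778.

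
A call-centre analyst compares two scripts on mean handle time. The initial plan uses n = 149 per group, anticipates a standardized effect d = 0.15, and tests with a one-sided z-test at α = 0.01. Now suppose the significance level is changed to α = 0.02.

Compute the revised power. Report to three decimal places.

Power ≈ 0.224

δ = d·√(n/2) = 0.15 × √(149/2) = 1.2947 (unchanged). New critical value: z_{0.02} = 2.054.
Revised power = P(Z > 2.054 − δ) = Φ(-0.759) = 0.2239.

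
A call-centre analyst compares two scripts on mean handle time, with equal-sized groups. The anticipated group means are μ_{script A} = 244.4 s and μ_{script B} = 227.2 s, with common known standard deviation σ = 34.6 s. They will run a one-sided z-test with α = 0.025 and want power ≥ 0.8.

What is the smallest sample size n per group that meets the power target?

Standardized effect: d = |μ_{script A} − μ_{script B}| / σ = |244.4 − 227.2| / 34.6 = 0.4971
Set Φ(δ − 1.960) = 0.8; then δ − 1.960 = Φ⁻¹(0.8) = 0.842, giving δ = 2.802.
δ = d·√(n/2) ⇒ n = 2(δ/d)² = 2 × (2.802 / 0.4971)² = 63.52.
Rounding up, n = 64 per group.

n = 64 per group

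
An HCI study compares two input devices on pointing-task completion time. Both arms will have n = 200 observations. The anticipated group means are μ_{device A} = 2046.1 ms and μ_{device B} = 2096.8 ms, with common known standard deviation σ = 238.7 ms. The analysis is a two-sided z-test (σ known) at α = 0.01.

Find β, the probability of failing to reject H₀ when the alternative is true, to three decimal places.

Standardized effect: d = |μ_{device A} − μ_{device B}| / σ = |2046.1 − 2096.8| / 238.7 = 0.2124
Noncentrality parameter: δ = d·√(n/2) = 0.2124 × √(200/2) = 2.1240
Critical value for a two-sided test at α = 0.01: z_{α/2} = 2.576.
Power = Φ(δ − 2.576) + Φ(−δ − 2.576) = Φ(-0.452) + Φ(-4.700) = 0.3257 + 0.0000 = 0.3257.
Type II error: β = 1 − power = 1 − 0.3257 = 0.6743.

β ≈ 0.674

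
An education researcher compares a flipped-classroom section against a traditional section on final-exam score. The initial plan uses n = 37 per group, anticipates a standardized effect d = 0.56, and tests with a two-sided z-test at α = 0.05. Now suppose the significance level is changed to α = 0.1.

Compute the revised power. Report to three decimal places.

δ = d·√(n/2) = 0.56 × √(37/2) = 2.4087 (unchanged). New critical value: z_{0.05} = 1.645.
Revised power = Φ(δ − 1.645) + Φ(−δ − 1.645) = Φ(0.764) + Φ(-4.054) = 0.7775 + 0.0000 = 0.7775.

Power ≈ 0.778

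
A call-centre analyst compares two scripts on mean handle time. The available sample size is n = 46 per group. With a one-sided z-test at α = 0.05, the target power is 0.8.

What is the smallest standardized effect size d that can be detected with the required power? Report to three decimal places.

Need Φ(δ − 1.645) = 0.8, so δ = 1.645 + 0.842 = 2.486.
δ = d·√(n/2) ⇒ d = δ/√(n/2) = 2.486/√(46/2) = 0.5185.

d ≈ 0.518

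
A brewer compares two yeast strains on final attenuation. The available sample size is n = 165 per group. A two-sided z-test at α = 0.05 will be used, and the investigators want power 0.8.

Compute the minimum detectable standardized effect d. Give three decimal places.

Required noncentrality: δ = z_{0.025} + z_{0.20} = 1.960 + 0.842 = 2.802.
(Lower-tail contribution to power is negligible for δ > 0.)
δ = d·√(n/2) ⇒ d = δ/√(n/2) = 2.802/√(165/2) = 0.3084.

d ≈ 0.308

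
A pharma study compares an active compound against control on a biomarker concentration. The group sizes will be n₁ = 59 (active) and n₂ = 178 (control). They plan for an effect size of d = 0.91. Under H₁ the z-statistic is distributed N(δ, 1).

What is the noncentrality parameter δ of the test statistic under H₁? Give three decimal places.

The noncentrality parameter scales effect size by the design's sample-size factor: δ = d / √(1/n₁ + 1/n₂) = 0.91 / √(1/59 + 1/178) = 6.0576

δ ≈ 6.058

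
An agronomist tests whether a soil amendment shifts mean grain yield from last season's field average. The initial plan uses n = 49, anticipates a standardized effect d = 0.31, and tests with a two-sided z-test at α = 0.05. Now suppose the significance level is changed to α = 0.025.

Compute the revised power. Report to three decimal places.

Power ≈ 0.472

δ = d·√n = 0.31 × √49 = 2.1700 (unchanged). New critical value: z_{0.0125} = 2.241.
Revised power = Φ(δ − 2.241) + Φ(−δ − 2.241) = Φ(-0.071) + Φ(-4.411) = 0.4715 + 0.0000 = 0.4715.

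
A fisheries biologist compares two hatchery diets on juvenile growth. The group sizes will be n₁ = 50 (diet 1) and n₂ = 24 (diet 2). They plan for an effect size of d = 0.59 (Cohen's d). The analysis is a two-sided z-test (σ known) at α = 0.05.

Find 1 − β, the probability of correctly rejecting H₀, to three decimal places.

Power ≈ 0.661

Noncentrality parameter: δ = d / √(1/n₁ + 1/n₂) = 0.59 / √(1/50 + 1/24) = 2.3759
Two-sided α = 0.05 → critical value z_{0.025} = 1.960.
Power = Φ(δ − 1.960) + Φ(−δ − 1.960) = Φ(0.416) + Φ(-4.336) = 0.6613 + 0.0000 = 0.6613.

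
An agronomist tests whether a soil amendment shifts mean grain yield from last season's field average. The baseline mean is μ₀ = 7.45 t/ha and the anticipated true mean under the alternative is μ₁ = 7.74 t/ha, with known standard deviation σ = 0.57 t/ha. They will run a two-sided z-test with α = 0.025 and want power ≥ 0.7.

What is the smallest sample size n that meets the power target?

n = 30

Standardized effect: d = |μ₁ − μ₀| / σ = |7.74 − 7.45| / 0.57 = 0.5088
For power 0.7 need Φ(δ − z_{0.0125}) = 0.7, so δ = z_{0.0125} + z_{0.30} = 2.241 + 0.524 = 2.766.
(The Φ(−δ − z_{α/2}) term is vanishingly small for δ > 0 and is dropped in the standard sample-size formula.)
δ = d·√n ⇒ n = (δ/d)² = (2.766 / 0.5088)² = 29.55.
Round up to the next whole unit.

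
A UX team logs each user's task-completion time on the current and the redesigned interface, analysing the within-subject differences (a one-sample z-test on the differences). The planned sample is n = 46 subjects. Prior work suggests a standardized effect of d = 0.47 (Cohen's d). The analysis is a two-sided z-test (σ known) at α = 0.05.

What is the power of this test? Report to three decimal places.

Noncentrality parameter: δ = d·√n = 0.47 × √46 = 3.1877
Two-sided α = 0.05 → critical value z_{0.025} = 1.960.
Power = Φ(δ − 1.960) + Φ(−δ − 1.960) = Φ(1.228) + Φ(-5.148) = 0.8902 + 0.0000 = 0.8902.

Power ≈ 0.890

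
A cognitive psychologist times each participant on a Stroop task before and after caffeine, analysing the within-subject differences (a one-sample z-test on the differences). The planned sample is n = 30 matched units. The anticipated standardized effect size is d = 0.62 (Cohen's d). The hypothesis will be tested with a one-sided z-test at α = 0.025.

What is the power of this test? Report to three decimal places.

Power ≈ 0.924

Noncentrality parameter: δ = d·√n = 0.62 × √30 = 3.3959
One-sided α = 0.025 → critical value z_{0.025} = 1.960.
Power = Φ(δ − 1.960) = Φ(1.436) = 0.9245.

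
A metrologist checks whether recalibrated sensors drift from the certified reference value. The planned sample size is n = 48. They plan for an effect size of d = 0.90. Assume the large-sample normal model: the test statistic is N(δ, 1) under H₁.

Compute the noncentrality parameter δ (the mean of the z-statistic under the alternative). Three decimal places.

The noncentrality parameter scales effect size by the design's sample-size factor: δ = d·√n = 0.90 × √48 = 6.2354

δ ≈ 6.235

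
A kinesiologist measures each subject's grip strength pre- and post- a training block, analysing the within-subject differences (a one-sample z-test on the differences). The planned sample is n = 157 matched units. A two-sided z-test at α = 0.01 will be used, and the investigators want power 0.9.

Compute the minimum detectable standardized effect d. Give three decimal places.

Need Φ(δ − 2.576) = 0.9, so δ = 2.576 + 1.282 = 3.857.
(Lower-tail contribution to power is negligible for δ > 0.)
δ = d·√n ⇒ d = δ/√n = 3.857/√157 = 0.3079.

d ≈ 0.308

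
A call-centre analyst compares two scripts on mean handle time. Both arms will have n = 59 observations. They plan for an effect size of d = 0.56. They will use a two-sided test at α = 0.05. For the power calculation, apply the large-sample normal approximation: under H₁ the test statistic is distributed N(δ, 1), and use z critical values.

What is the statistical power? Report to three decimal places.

Noncentrality parameter: λ = d·√(n/2) = 0.56 × √(59/2) = 3.0416
Two-sided α = 0.05 → critical value z_{0.025} = 1.960.
Power = Φ(λ − 1.960) + Φ(−λ − 1.960) = Φ(1.082) + Φ(-5.002) = 0.8603 + 0.0000 = 0.8603.

Power ≈ 0.860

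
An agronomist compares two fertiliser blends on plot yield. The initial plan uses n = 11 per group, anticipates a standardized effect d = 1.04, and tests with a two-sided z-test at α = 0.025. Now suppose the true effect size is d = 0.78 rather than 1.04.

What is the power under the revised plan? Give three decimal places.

With d = 0.78: δ = d·√(n/2) = 0.78 × √(11/2) = 1.8293. Critical value z_{0.0125} = 2.241.
Revised power = Φ(δ − 2.241) + Φ(−δ − 2.241) = Φ(-0.412) + Φ(-4.071) = 0.3401 + 0.0000 = 0.3401.

Power ≈ 0.340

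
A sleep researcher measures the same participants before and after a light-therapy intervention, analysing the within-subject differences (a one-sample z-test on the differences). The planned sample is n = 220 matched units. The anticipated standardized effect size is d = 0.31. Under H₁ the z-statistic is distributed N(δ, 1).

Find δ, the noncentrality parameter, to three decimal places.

δ = d·√n = 0.31 × √220 = 4.5980

δ ≈ 4.598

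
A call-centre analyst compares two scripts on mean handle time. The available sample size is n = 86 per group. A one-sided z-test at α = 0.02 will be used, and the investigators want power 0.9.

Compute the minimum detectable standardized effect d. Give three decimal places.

Need Φ(δ − 2.054) = 0.9, so δ = 2.054 + 1.282 = 3.335.
δ = d·√(n/2) ⇒ d = δ/√(n/2) = 3.335/√(86/2) = 0.5086.

d ≈ 0.509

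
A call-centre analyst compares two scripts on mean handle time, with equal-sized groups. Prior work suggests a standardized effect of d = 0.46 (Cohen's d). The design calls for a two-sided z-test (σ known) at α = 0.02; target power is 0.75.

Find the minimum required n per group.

For power 0.75 need Φ(δ − z_{0.01}) = 0.75, so δ = z_{0.01} + z_{0.25} = 2.326 + 0.674 = 3.001.
(For δ > 0 the lower-tail rejection region contributes negligibly to power, so the one-term inversion is standard.)
δ = d·√(n/2) ⇒ n = 2(δ/d)² = 2 × (3.001 / 0.46)² = 85.11.
Round up to the next whole unit.

n = 86 per group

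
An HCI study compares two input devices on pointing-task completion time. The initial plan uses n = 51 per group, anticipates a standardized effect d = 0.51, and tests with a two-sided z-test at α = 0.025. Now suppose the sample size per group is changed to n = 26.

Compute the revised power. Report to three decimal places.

With n = 26 per group: δ = d·√(n/2) = 0.51 × √(26/2) = 1.8388. Critical value z_{0.0125} = 2.241.
Revised power = Φ(δ − 2.241) + Φ(−δ − 2.241) = Φ(-0.403) + Φ(-4.080) = 0.3436 + 0.0000 = 0.3437.

Power ≈ 0.344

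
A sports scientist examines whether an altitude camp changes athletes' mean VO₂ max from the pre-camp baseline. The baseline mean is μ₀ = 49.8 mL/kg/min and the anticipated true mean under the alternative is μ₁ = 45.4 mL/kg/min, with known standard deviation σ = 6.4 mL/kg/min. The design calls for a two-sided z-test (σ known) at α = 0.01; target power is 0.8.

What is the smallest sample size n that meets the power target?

Standardized effect: d = |μ₁ − μ₀| / σ = |45.4 − 49.8| / 6.4 = 0.6875
For power 0.8 need Φ(δ − z_{0.005}) = 0.8, so δ = z_{0.005} + z_{0.20} = 2.576 + 0.842 = 3.417.
(The Φ(−δ − z_{α/2}) term is vanishingly small for δ > 0 and is dropped in the standard sample-size formula.)
δ = d·√n ⇒ n = (δ/d)² = (3.417 / 0.6875)² = 24.71.
Rounding up, n = 25.

n = 25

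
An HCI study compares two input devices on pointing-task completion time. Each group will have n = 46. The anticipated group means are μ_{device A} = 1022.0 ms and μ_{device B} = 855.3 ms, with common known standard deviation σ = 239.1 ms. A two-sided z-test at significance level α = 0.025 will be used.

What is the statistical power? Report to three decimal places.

Standardized effect: d = |μ_{device A} − μ_{device B}| / σ = |1022.0 − 855.3| / 239.1 = 0.6972
Noncentrality parameter: δ = d·√(n/2) = 0.6972 × √(46/2) = 3.3436
Critical value for a two-sided test at α = 0.025: z_{α/2} = 2.241.
Power = Φ(δ − 2.241) + Φ(−δ − 2.241) = Φ(1.102) + Φ(-5.585) = 0.8648 + 0.0000 = 0.8648.

Power ≈ 0.865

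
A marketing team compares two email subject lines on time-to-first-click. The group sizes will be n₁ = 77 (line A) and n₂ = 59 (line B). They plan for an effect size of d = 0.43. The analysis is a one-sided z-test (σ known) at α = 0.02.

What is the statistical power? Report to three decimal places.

Power ≈ 0.667

Noncentrality parameter: δ = d / √(1/n₁ + 1/n₂) = 0.43 / √(1/77 + 1/59) = 2.4853
Critical value for a one-sided test at α = 0.02: z_α = 2.054.
Power = P(Z > 2.054 − δ) = Φ(0.432) = 0.6669.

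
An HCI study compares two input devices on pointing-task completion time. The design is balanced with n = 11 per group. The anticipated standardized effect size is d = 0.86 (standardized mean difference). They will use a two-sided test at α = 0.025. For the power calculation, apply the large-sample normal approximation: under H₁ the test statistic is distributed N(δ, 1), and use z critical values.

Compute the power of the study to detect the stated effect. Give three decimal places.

Power ≈ 0.411

Noncentrality parameter: λ = d·√(n/2) = 0.86 × √(11/2) = 2.0169
Critical value for a two-sided test at α = 0.025: z_{α/2} = 2.241.
Power = Φ(λ − 2.241) + Φ(−λ − 2.241) = Φ(-0.225) + Φ(-4.258) = 0.4112 + 0.0000 = 0.4112.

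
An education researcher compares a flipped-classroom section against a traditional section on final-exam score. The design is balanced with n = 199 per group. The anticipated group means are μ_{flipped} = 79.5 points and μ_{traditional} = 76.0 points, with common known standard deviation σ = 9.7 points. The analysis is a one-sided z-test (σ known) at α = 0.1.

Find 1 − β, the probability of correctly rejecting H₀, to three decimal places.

Power ≈ 0.990

Standardized effect: d = |μ_{flipped} − μ_{traditional}| / σ = |79.5 − 76.0| / 9.7 = 0.3608
Noncentrality parameter: δ = d·√(n/2) = 0.3608 × √(199/2) = 3.5992
One-sided α = 0.1 → critical value z_{0.1} = 1.282.
Power = Φ(δ − 1.282) = Φ(2.318) = 0.9898.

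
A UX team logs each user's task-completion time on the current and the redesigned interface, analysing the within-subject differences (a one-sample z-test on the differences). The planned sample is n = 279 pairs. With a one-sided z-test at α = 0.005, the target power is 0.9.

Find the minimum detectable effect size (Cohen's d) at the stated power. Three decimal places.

d ≈ 0.231

Need Φ(δ − 2.576) = 0.9, so δ = 2.576 + 1.282 = 3.857.
δ = d·√n ⇒ d = δ/√n = 3.857/√279 = 0.2309.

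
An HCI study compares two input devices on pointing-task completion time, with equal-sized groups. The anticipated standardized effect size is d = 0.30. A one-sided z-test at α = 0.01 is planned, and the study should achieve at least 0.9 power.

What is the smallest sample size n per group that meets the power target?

n = 290 per group

For power 0.9 need Φ(δ − z_{0.01}) = 0.9, so δ = z_{0.01} + z_{0.10} = 2.326 + 1.282 = 3.608.
δ = d·√(n/2) ⇒ n = 2(δ/d)² = 2 × (3.608 / 0.30)² = 289.27.
Round up to the next whole unit.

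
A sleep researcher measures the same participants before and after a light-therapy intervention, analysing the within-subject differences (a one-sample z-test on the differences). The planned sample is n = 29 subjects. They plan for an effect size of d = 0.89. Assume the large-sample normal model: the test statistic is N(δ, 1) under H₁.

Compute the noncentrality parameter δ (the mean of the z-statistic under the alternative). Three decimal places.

δ ≈ 4.793

δ = d·√n = 0.89 × √29 = 4.7928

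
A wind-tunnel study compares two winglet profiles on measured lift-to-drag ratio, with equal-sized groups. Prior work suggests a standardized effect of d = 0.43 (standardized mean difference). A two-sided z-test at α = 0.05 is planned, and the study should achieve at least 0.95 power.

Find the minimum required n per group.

For power 0.95 need Φ(δ − z_{0.025}) = 0.95, so δ = z_{0.025} + z_{0.05} = 1.960 + 1.645 = 3.605.
(For δ > 0 the lower-tail rejection region contributes negligibly to power, so the one-term inversion is standard.)
δ = d·√(n/2) ⇒ n = 2(δ/d)² = 2 × (3.605 / 0.43)² = 140.56.
Rounding up, n = 141 per group.

n = 141 per group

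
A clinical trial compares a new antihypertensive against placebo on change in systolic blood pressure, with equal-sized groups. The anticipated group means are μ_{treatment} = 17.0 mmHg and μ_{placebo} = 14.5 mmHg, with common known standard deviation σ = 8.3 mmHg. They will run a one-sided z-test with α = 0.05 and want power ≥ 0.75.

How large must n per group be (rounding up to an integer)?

n = 119 per group

Standardized effect: d = |μ_{treatment} − μ_{placebo}| / σ = |17.0 − 14.5| / 8.3 = 0.3012
Set Φ(δ − 1.645) = 0.75; then δ − 1.645 = Φ⁻¹(0.75) = 0.674, giving δ = 2.319.
δ = d·√(n/2) ⇒ n = 2(δ/d)² = 2 × (2.319 / 0.3012)² = 118.59.
Round up to the next whole unit.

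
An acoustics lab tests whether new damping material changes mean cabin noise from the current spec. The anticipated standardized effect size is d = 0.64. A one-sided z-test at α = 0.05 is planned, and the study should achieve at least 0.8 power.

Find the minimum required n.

n = 16

For power 0.8 need Φ(δ − z_{0.05}) = 0.8, so δ = z_{0.05} + z_{0.20} = 1.645 + 0.842 = 2.486.
δ = d·√n ⇒ n = (δ/d)² = (2.486 / 0.64)² = 15.09.
Rounding up, n = 16.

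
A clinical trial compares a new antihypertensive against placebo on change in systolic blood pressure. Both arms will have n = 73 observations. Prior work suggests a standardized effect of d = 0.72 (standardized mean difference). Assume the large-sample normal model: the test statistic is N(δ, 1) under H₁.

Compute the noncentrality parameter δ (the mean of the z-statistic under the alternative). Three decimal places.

δ = d·√(n/2) = 0.72 × √(73/2) = 4.3499

δ ≈ 4.350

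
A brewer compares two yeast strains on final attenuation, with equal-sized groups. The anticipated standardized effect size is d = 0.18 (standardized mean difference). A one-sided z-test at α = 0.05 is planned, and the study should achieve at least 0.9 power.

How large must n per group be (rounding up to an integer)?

For power 0.9 need Φ(δ − z_{0.05}) = 0.9, so δ = z_{0.05} + z_{0.10} = 1.645 + 1.282 = 2.926.
δ = d·√(n/2) ⇒ n = 2(δ/d)² = 2 × (2.926 / 0.18)² = 528.63.
Rounding up, n = 529 per group.

n = 529 per group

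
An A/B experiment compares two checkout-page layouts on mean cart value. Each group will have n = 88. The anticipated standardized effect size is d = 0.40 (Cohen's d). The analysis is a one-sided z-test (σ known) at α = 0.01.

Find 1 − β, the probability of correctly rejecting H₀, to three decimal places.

Power ≈ 0.628

Noncentrality parameter: δ = d·√(n/2) = 0.40 × √(88/2) = 2.6533
One-sided α = 0.01 → critical value z_{0.01} = 2.326.
Power = Φ(δ − 2.326) = Φ(0.327) = 0.6281.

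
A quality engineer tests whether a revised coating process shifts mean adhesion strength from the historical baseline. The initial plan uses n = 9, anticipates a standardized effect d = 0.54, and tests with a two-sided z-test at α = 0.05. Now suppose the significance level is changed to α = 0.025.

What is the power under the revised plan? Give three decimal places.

δ = d·√n = 0.54 × √9 = 1.6200 (unchanged). New critical value: z_{0.0125} = 2.241.
Revised power = Φ(δ − 2.241) + Φ(−δ − 2.241) = Φ(-0.621) + Φ(-3.861) = 0.2672 + 0.0001 = 0.2672.

Power ≈ 0.267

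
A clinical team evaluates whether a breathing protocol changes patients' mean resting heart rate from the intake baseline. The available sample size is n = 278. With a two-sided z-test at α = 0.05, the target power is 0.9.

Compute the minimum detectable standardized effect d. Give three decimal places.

Required noncentrality: δ = z_{0.025} + z_{0.10} = 1.960 + 1.282 = 3.242.
(The second rejection-region term Φ(−δ − z_{α/2}) is negligible and dropped.)
δ = d·√n ⇒ d = δ/√n = 3.242/√278 = 0.1944.

d ≈ 0.194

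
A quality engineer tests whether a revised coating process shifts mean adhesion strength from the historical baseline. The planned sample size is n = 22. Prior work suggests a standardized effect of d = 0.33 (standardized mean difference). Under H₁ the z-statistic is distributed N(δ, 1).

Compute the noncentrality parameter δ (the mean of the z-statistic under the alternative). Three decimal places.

δ ≈ 1.548

The noncentrality parameter scales effect size by the design's sample-size factor: δ = d·√n = 0.33 × √22 = 1.5478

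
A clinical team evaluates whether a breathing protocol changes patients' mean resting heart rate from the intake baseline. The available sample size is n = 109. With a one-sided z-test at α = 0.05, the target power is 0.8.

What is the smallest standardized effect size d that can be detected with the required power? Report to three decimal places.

d ≈ 0.238

Required noncentrality: δ = z_{0.05} + z_{0.20} = 1.645 + 0.842 = 2.486.
δ = d·√n ⇒ d = δ/√n = 2.486/√109 = 0.2382.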